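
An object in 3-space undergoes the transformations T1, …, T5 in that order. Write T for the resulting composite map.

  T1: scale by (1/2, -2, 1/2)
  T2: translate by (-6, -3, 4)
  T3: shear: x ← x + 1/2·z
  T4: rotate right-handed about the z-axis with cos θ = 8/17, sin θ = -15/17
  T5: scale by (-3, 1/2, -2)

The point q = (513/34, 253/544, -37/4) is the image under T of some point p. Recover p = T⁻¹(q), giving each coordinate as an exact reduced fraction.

p = (1, 1/2, 5/4)

T1 = [1/2 0 0 0; 0 -2 0 0; 0 0 1/2 0; 0 0 0 1]
T2·T1 = [1/2 0 0 -6; 0 -2 0 -3; 0 0 1/2 4; 0 0 0 1]
T3·…·T1 = [1/2 0 1/4 -4; 0 -2 0 -3; 0 0 1/2 4; 0 0 0 1]
T4·…·T1 = [4/17 -30/17 2/17 -77/17; -15/34 -16/17 -15/68 36/17; 0 0 1/2 4; 0 0 0 1]
T5·…·T1 = [-12/17 90/17 -6/17 231/17; -15/68 -8/17 -15/136 18/17; 0 0 -1 -8; 0 0 0 1]
det M = -3/2; M⁻¹ = [-16/51 -60/17 1/2 12; 5/34 -8/17 0 -3/2; 0 0 -1 -8; 0 0 0 1]
M⁻¹ · (513/34, 253/544, -37/4)ᵀ = (1, 1/2, 5/4)ᵀ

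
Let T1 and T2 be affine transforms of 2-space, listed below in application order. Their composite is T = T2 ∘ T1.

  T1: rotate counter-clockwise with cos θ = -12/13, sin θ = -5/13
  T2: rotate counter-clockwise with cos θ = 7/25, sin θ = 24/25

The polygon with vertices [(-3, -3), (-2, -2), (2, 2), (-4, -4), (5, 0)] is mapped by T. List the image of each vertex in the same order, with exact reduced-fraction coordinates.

T1 rotate counter-clockwise with cos θ = -12/13, sin θ = -5/13: (-3, -3) → (21/13, 51/13); (-2, -2) → (14/13, 34/13); (2, 2) → (-14/13, -34/13); (-4, -4) → (28/13, 68/13); (5, 0) → (-60/13, -25/13)
T2 rotate counter-clockwise with cos θ = 7/25, sin θ = 24/25: (21/13, 51/13) → (-1077/325, 861/325); (14/13, 34/13) → (-718/325, 574/325); (-14/13, -34/13) → (718/325, -574/325); (28/13, 68/13) → (-1436/325, 1148/325); (-60/13, -25/13) → (36/65, -323/65)

image vertices: (-1077/325, 861/325), (-718/325, 574/325), (718/325, -574/325), (-1436/325, 1148/325), (36/65, -323/65)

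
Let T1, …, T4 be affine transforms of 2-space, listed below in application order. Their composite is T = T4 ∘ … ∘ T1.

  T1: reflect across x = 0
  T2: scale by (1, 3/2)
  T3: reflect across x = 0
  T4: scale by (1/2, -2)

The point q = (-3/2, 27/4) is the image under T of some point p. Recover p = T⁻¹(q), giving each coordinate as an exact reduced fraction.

p = (-3, -9/4)

T1 = [-1 0 0; 0 1 0; 0 0 1]
T2·T1 = [-1 0 0; 0 3/2 0; 0 0 1]
T3·…·T1 = [1 0 0; 0 3/2 0; 0 0 1]
T4·…·T1 = [1/2 0 0; 0 -3 0; 0 0 1]
det M = -3/2; M⁻¹ = [2 0 0; 0 -1/3 0; 0 0 1]
M⁻¹ · (-3/2, 27/4)ᵀ = (-3, -9/4)ᵀ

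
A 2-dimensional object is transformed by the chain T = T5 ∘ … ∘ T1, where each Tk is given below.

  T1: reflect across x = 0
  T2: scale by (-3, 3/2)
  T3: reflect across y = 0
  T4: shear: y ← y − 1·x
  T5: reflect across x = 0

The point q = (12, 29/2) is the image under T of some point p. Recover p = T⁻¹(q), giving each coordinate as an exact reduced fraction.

p = (-4, -5/3)

T1 = [-1 0 0; 0 1 0; 0 0 1]
T2·T1 = [3 0 0; 0 3/2 0; 0 0 1]
T3·…·T1 = [3 0 0; 0 -3/2 0; 0 0 1]
T4·…·T1 = [3 0 0; -3 -3/2 0; 0 0 1]
T5·…·T1 = [-3 0 0; -3 -3/2 0; 0 0 1]
det M = 9/2; M⁻¹ = [-1/3 0 0; 2/3 -2/3 0; 0 0 1]
M⁻¹ · (12, 29/2)ᵀ = (-4, -5/3)ᵀ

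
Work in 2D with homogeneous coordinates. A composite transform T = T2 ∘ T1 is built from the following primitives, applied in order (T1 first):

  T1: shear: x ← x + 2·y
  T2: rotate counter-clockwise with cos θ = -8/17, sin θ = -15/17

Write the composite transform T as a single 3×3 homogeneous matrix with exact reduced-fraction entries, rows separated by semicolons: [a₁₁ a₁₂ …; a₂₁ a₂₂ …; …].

T1 = [1 2 0; 0 1 0; 0 0 1]
T2·T1 = [-8/17 -1/17 0; -15/17 -38/17 0; 0 0 1]

T = [-8/17 -1/17 0; -15/17 -38/17 0; 0 0 1]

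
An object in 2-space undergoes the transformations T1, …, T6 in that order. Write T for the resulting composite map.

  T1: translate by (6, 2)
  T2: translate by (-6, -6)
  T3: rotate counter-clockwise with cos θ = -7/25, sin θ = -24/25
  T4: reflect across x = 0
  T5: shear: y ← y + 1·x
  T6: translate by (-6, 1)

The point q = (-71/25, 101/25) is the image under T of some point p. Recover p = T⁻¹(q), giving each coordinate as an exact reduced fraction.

T1 = [1 0 6; 0 1 2; 0 0 1]
T2·T1 = [1 0 0; 0 1 -4; 0 0 1]
T3·…·T1 = [-7/25 24/25 -96/25; -24/25 -7/25 28/25; 0 0 1]
T4·…·T1 = [7/25 -24/25 96/25; -24/25 -7/25 28/25; 0 0 1]
T5·…·T1 = [7/25 -24/25 96/25; -17/25 -31/25 124/25; 0 0 1]
T6·…·T1 = [7/25 -24/25 -54/25; -17/25 -31/25 149/25; 0 0 1]
det M = -1; M⁻¹ = [31/25 -24/25 42/5; -17/25 -7/25 1/5; 0 0 1]
M⁻¹ · (-71/25, 101/25)ᵀ = (1, 1)ᵀ

p = (1, 1)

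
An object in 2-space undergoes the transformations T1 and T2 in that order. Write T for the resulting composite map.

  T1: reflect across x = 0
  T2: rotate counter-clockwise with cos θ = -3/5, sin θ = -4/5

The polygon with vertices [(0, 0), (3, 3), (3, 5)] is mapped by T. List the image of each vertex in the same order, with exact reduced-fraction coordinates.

image vertices: (0, 0), (21/5, 3/5), (29/5, -3/5)

T1 reflect across x = 0: (0, 0) → (0, 0); (3, 3) → (-3, 3); (3, 5) → (-3, 5)
T2 rotate counter-clockwise with cos θ = -3/5, sin θ = -4/5: (0, 0) → (0, 0); (-3, 3) → (21/5, 3/5); (-3, 5) → (29/5, -3/5)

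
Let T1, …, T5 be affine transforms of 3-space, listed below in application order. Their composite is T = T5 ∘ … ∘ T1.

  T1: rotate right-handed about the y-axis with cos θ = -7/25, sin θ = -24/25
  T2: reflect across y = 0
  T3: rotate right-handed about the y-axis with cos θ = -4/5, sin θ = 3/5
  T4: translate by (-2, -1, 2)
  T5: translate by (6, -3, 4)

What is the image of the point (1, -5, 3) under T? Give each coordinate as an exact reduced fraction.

T1 rotate right-handed about the y-axis with cos θ = -7/25, sin θ = -24/25: (1, -5, 3) → (-79/25, -5, 3/25)
T2 reflect across y = 0: (-79/25, -5, 3/25) → (-79/25, 5, 3/25)
T3 rotate right-handed about the y-axis with cos θ = -4/5, sin θ = 3/5: (-79/25, 5, 3/25) → (13/5, 5, 9/5)
T4 translate by (-2, -1, 2): (13/5, 5, 9/5) → (3/5, 4, 19/5)
T5 translate by (6, -3, 4): (3/5, 4, 19/5) → (33/5, 1, 39/5)

T(p) = (33/5, 1, 39/5)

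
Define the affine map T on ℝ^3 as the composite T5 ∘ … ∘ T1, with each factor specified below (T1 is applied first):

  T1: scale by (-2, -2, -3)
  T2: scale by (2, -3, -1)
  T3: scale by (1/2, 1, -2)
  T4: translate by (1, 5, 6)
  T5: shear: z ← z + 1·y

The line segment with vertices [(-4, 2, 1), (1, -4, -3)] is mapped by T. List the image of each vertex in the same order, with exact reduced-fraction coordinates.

T1 scale by (-2, -2, -3): (-4, 2, 1) → (8, -4, -3); (1, -4, -3) → (-2, 8, 9)
T2 scale by (2, -3, -1): (8, -4, -3) → (16, 12, 3); (-2, 8, 9) → (-4, -24, -9)
T3 scale by (1/2, 1, -2): (16, 12, 3) → (8, 12, -6); (-4, -24, -9) → (-2, -24, 18)
T4 translate by (1, 5, 6): (8, 12, -6) → (9, 17, 0); (-2, -24, 18) → (-1, -19, 24)
T5 shear: z ← z + 1·y: (9, 17, 0) → (9, 17, 17); (-1, -19, 24) → (-1, -19, 5)

image vertices: (9, 17, 17), (-1, -19, 5)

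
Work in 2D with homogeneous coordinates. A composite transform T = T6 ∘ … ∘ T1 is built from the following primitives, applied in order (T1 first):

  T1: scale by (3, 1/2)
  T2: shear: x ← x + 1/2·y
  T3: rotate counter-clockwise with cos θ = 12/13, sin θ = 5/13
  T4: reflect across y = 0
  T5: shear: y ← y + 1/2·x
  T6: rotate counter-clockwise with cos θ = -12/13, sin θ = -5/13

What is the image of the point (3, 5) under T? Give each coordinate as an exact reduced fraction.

T1 scale by (3, 1/2): (3, 5) → (9, 5/2)
T2 shear: x ← x + 1/2·y: (9, 5/2) → (41/4, 5/2)
T3 rotate counter-clockwise with cos θ = 12/13, sin θ = 5/13: (41/4, 5/2) → (17/2, 25/4)
T4 reflect across y = 0: (17/2, 25/4) → (17/2, -25/4)
T5 shear: y ← y + 1/2·x: (17/2, -25/4) → (17/2, -2)
T6 rotate counter-clockwise with cos θ = -12/13, sin θ = -5/13: (17/2, -2) → (-112/13, -37/26)

T(p) = (-112/13, -37/26)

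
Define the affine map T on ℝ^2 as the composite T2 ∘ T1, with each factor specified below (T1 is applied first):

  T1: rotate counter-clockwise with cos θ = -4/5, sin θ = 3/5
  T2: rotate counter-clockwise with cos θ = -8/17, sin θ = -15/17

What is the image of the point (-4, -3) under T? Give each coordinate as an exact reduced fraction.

T(p) = (-40/17, -75/17)

T1 rotate counter-clockwise with cos θ = -4/5, sin θ = 3/5: (-4, -3) → (5, 0)
T2 rotate counter-clockwise with cos θ = -8/17, sin θ = -15/17: (5, 0) → (-40/17, -75/17)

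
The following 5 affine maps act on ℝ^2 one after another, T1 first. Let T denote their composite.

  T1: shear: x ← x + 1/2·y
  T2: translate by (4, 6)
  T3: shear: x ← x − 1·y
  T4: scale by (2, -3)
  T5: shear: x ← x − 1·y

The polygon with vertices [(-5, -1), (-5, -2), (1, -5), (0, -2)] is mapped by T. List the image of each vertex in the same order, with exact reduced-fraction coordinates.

image vertices: (2, -15), (0, -12), (6, -3), (10, -12)

T1 shear: x ← x + 1/2·y: (-5, -1) → (-11/2, -1); (-5, -2) → (-6, -2); (1, -5) → (-3/2, -5); (0, -2) → (-1, -2)
T2 translate by (4, 6): (-11/2, -1) → (-3/2, 5); (-6, -2) → (-2, 4); (-3/2, -5) → (5/2, 1); (-1, -2) → (3, 4)
T3 shear: x ← x − 1·y: (-3/2, 5) → (-13/2, 5); (-2, 4) → (-6, 4); (5/2, 1) → (3/2, 1); (3, 4) → (-1, 4)
T4 scale by (2, -3): (-13/2, 5) → (-13, -15); (-6, 4) → (-12, -12); (3/2, 1) → (3, -3); (-1, 4) → (-2, -12)
T5 shear: x ← x − 1·y: (-13, -15) → (2, -15); (-12, -12) → (0, -12); (3, -3) → (6, -3); (-2, -12) → (10, -12)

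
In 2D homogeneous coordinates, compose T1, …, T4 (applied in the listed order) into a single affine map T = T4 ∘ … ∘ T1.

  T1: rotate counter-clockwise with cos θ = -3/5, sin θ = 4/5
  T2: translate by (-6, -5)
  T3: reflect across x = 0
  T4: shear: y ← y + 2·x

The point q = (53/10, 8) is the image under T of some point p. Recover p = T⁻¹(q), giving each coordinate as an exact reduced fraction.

p = (3/2, -2)

T1 = [-3/5 -4/5 0; 4/5 -3/5 0; 0 0 1]
T2·T1 = [-3/5 -4/5 -6; 4/5 -3/5 -5; 0 0 1]
T3·…·T1 = [3/5 4/5 6; 4/5 -3/5 -5; 0 0 1]
T4·…·T1 = [3/5 4/5 6; 2 1 7; 0 0 1]
det M = -1; M⁻¹ = [-1 4/5 2/5; 2 -3/5 -39/5; 0 0 1]
M⁻¹ · (53/10, 8)ᵀ = (3/2, -2)ᵀ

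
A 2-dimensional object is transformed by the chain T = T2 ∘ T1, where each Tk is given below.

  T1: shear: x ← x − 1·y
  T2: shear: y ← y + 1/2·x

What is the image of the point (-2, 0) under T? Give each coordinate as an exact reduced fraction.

T(p) = (-2, -1)

T1 shear: x ← x − 1·y: (-2, 0) → (-2, 0)
T2 shear: y ← y + 1/2·x: (-2, 0) → (-2, -1)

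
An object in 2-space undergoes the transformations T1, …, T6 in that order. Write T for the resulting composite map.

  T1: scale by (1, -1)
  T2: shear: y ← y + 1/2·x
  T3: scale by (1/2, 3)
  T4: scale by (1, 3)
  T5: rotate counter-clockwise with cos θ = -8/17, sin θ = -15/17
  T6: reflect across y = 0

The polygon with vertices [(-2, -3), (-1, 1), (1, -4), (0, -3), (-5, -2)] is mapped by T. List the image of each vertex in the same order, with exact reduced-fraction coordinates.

T1 scale by (1, -1): (-2, -3) → (-2, 3); (-1, 1) → (-1, -1); (1, -4) → (1, 4); (0, -3) → (0, 3); (-5, -2) → (-5, 2)
T2 shear: y ← y + 1/2·x: (-2, 3) → (-2, 2); (-1, -1) → (-1, -3/2); (1, 4) → (1, 9/2); (0, 3) → (0, 3); (-5, 2) → (-5, -1/2)
T3 scale by (1/2, 3): (-2, 2) → (-1, 6); (-1, -3/2) → (-1/2, -9/2); (1, 9/2) → (1/2, 27/2); (0, 3) → (0, 9); (-5, -1/2) → (-5/2, -3/2)
T4 scale by (1, 3): (-1, 6) → (-1, 18); (-1/2, -9/2) → (-1/2, -27/2); (1/2, 27/2) → (1/2, 81/2); (0, 9) → (0, 27); (-5/2, -3/2) → (-5/2, -9/2)
T5 rotate counter-clockwise with cos θ = -8/17, sin θ = -15/17: (-1, 18) → (278/17, -129/17); (-1/2, -27/2) → (-397/34, 231/34); (1/2, 81/2) → (71/2, -39/2); (0, 27) → (405/17, -216/17); (-5/2, -9/2) → (-95/34, 147/34)
T6 reflect across y = 0: (278/17, -129/17) → (278/17, 129/17); (-397/34, 231/34) → (-397/34, -231/34); (71/2, -39/2) → (71/2, 39/2); (405/17, -216/17) → (405/17, 216/17); (-95/34, 147/34) → (-95/34, -147/34)

image vertices: (278/17, 129/17), (-397/34, -231/34), (71/2, 39/2), (405/17, 216/17), (-95/34, -147/34)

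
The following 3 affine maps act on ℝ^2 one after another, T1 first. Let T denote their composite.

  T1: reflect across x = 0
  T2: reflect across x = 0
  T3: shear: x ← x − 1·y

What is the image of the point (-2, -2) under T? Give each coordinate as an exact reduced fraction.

T(p) = (0, -2)

T1 reflect across x = 0: (-2, -2) → (2, -2)
T2 reflect across x = 0: (2, -2) → (-2, -2)
T3 shear: x ← x − 1·y: (-2, -2) → (0, -2)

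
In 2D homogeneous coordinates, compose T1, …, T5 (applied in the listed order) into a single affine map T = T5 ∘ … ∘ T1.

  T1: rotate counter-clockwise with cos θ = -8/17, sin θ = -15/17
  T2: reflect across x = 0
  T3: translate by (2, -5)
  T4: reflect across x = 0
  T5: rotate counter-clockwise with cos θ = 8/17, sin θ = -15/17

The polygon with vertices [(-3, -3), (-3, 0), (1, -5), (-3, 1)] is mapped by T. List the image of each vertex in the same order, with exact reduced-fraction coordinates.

T1 rotate counter-clockwise with cos θ = -8/17, sin θ = -15/17: (-3, -3) → (-21/17, 69/17); (-3, 0) → (24/17, 45/17); (1, -5) → (-83/17, 25/17); (-3, 1) → (39/17, 37/17)
T2 reflect across x = 0: (-21/17, 69/17) → (21/17, 69/17); (24/17, 45/17) → (-24/17, 45/17); (-83/17, 25/17) → (83/17, 25/17); (39/17, 37/17) → (-39/17, 37/17)
T3 translate by (2, -5): (21/17, 69/17) → (55/17, -16/17); (-24/17, 45/17) → (10/17, -40/17); (83/17, 25/17) → (117/17, -60/17); (-39/17, 37/17) → (-5/17, -48/17)
T4 reflect across x = 0: (55/17, -16/17) → (-55/17, -16/17); (10/17, -40/17) → (-10/17, -40/17); (117/17, -60/17) → (-117/17, -60/17); (-5/17, -48/17) → (5/17, -48/17)
T5 rotate counter-clockwise with cos θ = 8/17, sin θ = -15/17: (-55/17, -16/17) → (-40/17, 41/17); (-10/17, -40/17) → (-40/17, -10/17); (-117/17, -60/17) → (-108/17, 75/17); (5/17, -48/17) → (-40/17, -27/17)

image vertices: (-40/17, 41/17), (-40/17, -10/17), (-108/17, 75/17), (-40/17, -27/17)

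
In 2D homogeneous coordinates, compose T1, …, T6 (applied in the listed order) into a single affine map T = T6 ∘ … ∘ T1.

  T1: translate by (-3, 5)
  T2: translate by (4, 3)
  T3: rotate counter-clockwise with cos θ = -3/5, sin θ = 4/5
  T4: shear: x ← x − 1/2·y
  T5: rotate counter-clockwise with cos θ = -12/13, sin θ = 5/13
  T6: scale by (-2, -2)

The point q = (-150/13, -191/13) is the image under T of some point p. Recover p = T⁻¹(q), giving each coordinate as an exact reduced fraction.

p = (-4, 3)

T1 = [1 0 -3; 0 1 5; 0 0 1]
T2·T1 = [1 0 1; 0 1 8; 0 0 1]
T3·…·T1 = [-3/5 -4/5 -7; 4/5 -3/5 -4; 0 0 1]
T4·…·T1 = [-1 -1/2 -5; 4/5 -3/5 -4; 0 0 1]
T5·…·T1 = [8/13 9/13 80/13; -73/65 47/130 23/13; 0 0 1]
T6·…·T1 = [-16/13 -18/13 -160/13; 146/65 -47/65 -46/13; 0 0 1]
det M = 4; M⁻¹ = [-47/260 9/26 -1; -73/130 -4/13 -8; 0 0 1]
M⁻¹ · (-150/13, -191/13)ᵀ = (-4, 3)ᵀ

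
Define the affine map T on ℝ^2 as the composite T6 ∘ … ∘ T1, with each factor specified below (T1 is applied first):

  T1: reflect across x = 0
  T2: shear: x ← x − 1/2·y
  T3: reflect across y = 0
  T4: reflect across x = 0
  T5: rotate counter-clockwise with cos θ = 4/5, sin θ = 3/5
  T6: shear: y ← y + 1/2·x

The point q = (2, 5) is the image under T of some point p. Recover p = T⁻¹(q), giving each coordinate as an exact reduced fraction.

p = (5, -2)

T1 = [-1 0 0; 0 1 0; 0 0 1]
T2·T1 = [-1 -1/2 0; 0 1 0; 0 0 1]
T3·…·T1 = [-1 -1/2 0; 0 -1 0; 0 0 1]
T4·…·T1 = [1 1/2 0; 0 -1 0; 0 0 1]
T5·…·T1 = [4/5 1 0; 3/5 -1/2 0; 0 0 1]
T6·…·T1 = [4/5 1 0; 1 0 0; 0 0 1]
det M = -1; M⁻¹ = [0 1 0; 1 -4/5 0; 0 0 1]
M⁻¹ · (2, 5)ᵀ = (5, -2)ᵀ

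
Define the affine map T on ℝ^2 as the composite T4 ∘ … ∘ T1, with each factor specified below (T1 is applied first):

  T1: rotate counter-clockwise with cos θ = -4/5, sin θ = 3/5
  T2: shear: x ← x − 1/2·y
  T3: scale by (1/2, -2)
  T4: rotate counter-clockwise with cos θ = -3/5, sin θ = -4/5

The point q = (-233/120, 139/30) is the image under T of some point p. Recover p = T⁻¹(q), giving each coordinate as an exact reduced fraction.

T1 = [-4/5 -3/5 0; 3/5 -4/5 0; 0 0 1]
T2·T1 = [-11/10 -1/5 0; 3/5 -4/5 0; 0 0 1]
T3·…·T1 = [-11/20 -1/10 0; -6/5 8/5 0; 0 0 1]
T4·…·T1 = [-63/100 67/50 0; 29/25 -22/25 0; 0 0 1]
det M = -1; M⁻¹ = [22/25 67/50 0; 29/25 63/100 0; 0 0 1]
M⁻¹ · (-233/120, 139/30)ᵀ = (9/2, 2/3)ᵀ

p = (9/2, 2/3)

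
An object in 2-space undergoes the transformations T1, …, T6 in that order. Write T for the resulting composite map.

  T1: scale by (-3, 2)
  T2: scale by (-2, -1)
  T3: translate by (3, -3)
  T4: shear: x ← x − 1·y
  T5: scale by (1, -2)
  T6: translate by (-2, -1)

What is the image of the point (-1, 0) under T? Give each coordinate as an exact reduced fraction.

T(p) = (-2, 5)

T1 scale by (-3, 2): (-1, 0) → (3, 0)
T2 scale by (-2, -1): (3, 0) → (-6, 0)
T3 translate by (3, -3): (-6, 0) → (-3, -3)
T4 shear: x ← x − 1·y: (-3, -3) → (0, -3)
T5 scale by (1, -2): (0, -3) → (0, 6)
T6 translate by (-2, -1): (0, 6) → (-2, 5)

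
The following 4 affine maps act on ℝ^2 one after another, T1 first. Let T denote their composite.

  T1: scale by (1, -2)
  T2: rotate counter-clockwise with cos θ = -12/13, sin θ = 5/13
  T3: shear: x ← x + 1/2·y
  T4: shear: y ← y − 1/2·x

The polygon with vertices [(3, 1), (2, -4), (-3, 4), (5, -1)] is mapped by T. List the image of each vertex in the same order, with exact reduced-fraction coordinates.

T1 scale by (1, -2): (3, 1) → (3, -2); (2, -4) → (2, 8); (-3, 4) → (-3, -8); (5, -1) → (5, 2)
T2 rotate counter-clockwise with cos θ = -12/13, sin θ = 5/13: (3, -2) → (-2, 3); (2, 8) → (-64/13, -86/13); (-3, -8) → (76/13, 81/13); (5, 2) → (-70/13, 1/13)
T3 shear: x ← x + 1/2·y: (-2, 3) → (-1/2, 3); (-64/13, -86/13) → (-107/13, -86/13); (76/13, 81/13) → (233/26, 81/13); (-70/13, 1/13) → (-139/26, 1/13)
T4 shear: y ← y − 1/2·x: (-1/2, 3) → (-1/2, 13/4); (-107/13, -86/13) → (-107/13, -5/2); (233/26, 81/13) → (233/26, 7/4); (-139/26, 1/13) → (-139/26, 11/4)

image vertices: (-1/2, 13/4), (-107/13, -5/2), (233/26, 7/4), (-139/26, 11/4)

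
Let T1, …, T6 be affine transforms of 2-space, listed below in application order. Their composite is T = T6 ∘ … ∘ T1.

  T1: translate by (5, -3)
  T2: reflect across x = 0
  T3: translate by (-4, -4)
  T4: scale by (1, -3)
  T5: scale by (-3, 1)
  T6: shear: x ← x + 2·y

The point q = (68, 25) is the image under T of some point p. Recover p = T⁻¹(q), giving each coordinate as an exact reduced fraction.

p = (-3, -4/3)

T1 = [1 0 5; 0 1 -3; 0 0 1]
T2·T1 = [-1 0 -5; 0 1 -3; 0 0 1]
T3·…·T1 = [-1 0 -9; 0 1 -7; 0 0 1]
T4·…·T1 = [-1 0 -9; 0 -3 21; 0 0 1]
T5·…·T1 = [3 0 27; 0 -3 21; 0 0 1]
T6·…·T1 = [3 -6 69; 0 -3 21; 0 0 1]
det M = -9; M⁻¹ = [1/3 -2/3 -9; 0 -1/3 7; 0 0 1]
M⁻¹ · (68, 25)ᵀ = (-3, -4/3)ᵀ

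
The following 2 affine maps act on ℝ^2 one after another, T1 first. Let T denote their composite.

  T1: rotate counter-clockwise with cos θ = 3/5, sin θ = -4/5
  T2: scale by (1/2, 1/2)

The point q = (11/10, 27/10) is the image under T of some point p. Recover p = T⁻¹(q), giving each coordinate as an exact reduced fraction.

p = (-3, 5)

T1 = [3/5 4/5 0; -4/5 3/5 0; 0 0 1]
T2·T1 = [3/10 2/5 0; -2/5 3/10 0; 0 0 1]
det M = 1/4; M⁻¹ = [6/5 -8/5 0; 8/5 6/5 0; 0 0 1]
M⁻¹ · (11/10, 27/10)ᵀ = (-3, 5)ᵀ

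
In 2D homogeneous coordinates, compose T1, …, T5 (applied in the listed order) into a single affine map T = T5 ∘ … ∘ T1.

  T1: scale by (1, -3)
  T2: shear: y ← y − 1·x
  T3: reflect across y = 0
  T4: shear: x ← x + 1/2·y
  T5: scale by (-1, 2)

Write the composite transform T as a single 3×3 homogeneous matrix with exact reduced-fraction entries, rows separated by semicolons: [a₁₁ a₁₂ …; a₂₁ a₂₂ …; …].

T = [-3/2 -3/2 0; 2 6 0; 0 0 1]

T1 = [1 0 0; 0 -3 0; 0 0 1]
T2·T1 = [1 0 0; -1 -3 0; 0 0 1]
T3·…·T1 = [1 0 0; 1 3 0; 0 0 1]
T4·…·T1 = [3/2 3/2 0; 1 3 0; 0 0 1]
T5·…·T1 = [-3/2 -3/2 0; 2 6 0; 0 0 1]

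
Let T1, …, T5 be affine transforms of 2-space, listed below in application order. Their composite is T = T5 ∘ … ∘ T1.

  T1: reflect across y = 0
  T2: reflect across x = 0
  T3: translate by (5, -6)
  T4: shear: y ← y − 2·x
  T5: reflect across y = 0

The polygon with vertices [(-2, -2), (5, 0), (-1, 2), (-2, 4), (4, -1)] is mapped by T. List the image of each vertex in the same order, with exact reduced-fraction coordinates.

T1 reflect across y = 0: (-2, -2) → (-2, 2); (5, 0) → (5, 0); (-1, 2) → (-1, -2); (-2, 4) → (-2, -4); (4, -1) → (4, 1)
T2 reflect across x = 0: (-2, 2) → (2, 2); (5, 0) → (-5, 0); (-1, -2) → (1, -2); (-2, -4) → (2, -4); (4, 1) → (-4, 1)
T3 translate by (5, -6): (2, 2) → (7, -4); (-5, 0) → (0, -6); (1, -2) → (6, -8); (2, -4) → (7, -10); (-4, 1) → (1, -5)
T4 shear: y ← y − 2·x: (7, -4) → (7, -18); (0, -6) → (0, -6); (6, -8) → (6, -20); (7, -10) → (7, -24); (1, -5) → (1, -7)
T5 reflect across y = 0: (7, -18) → (7, 18); (0, -6) → (0, 6); (6, -20) → (6, 20); (7, -24) → (7, 24); (1, -7) → (1, 7)

image vertices: (7, 18), (0, 6), (6, 20), (7, 24), (1, 7)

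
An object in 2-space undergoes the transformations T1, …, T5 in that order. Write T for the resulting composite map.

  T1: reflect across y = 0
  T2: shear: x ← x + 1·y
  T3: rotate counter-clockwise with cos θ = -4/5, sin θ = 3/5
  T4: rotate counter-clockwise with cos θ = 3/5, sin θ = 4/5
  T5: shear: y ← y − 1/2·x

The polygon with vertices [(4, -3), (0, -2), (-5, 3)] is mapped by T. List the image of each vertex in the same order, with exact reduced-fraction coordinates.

image vertices: (-147/25, -19/10), (-34/25, -9/5), (171/25, 17/10)

T1 reflect across y = 0: (4, -3) → (4, 3); (0, -2) → (0, 2); (-5, 3) → (-5, -3)
T2 shear: x ← x + 1·y: (4, 3) → (7, 3); (0, 2) → (2, 2); (-5, -3) → (-8, -3)
T3 rotate counter-clockwise with cos θ = -4/5, sin θ = 3/5: (7, 3) → (-37/5, 9/5); (2, 2) → (-14/5, -2/5); (-8, -3) → (41/5, -12/5)
T4 rotate counter-clockwise with cos θ = 3/5, sin θ = 4/5: (-37/5, 9/5) → (-147/25, -121/25); (-14/5, -2/5) → (-34/25, -62/25); (41/5, -12/5) → (171/25, 128/25)
T5 shear: y ← y − 1/2·x: (-147/25, -121/25) → (-147/25, -19/10); (-34/25, -62/25) → (-34/25, -9/5); (171/25, 128/25) → (171/25, 17/10)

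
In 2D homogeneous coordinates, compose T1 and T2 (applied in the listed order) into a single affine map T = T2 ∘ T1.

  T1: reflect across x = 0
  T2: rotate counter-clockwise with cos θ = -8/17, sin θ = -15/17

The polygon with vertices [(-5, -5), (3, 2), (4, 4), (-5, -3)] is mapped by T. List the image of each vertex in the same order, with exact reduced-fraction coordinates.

T1 reflect across x = 0: (-5, -5) → (5, -5); (3, 2) → (-3, 2); (4, 4) → (-4, 4); (-5, -3) → (5, -3)
T2 rotate counter-clockwise with cos θ = -8/17, sin θ = -15/17: (5, -5) → (-115/17, -35/17); (-3, 2) → (54/17, 29/17); (-4, 4) → (92/17, 28/17); (5, -3) → (-5, -3)

image vertices: (-115/17, -35/17), (54/17, 29/17), (92/17, 28/17), (-5, -3)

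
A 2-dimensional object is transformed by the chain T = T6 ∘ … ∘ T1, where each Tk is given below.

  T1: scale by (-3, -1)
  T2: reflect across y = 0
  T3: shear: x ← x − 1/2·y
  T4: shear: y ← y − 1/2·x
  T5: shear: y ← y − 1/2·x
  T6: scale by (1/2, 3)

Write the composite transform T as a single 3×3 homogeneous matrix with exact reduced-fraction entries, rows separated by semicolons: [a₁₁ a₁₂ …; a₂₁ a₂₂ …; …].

T = [-3/2 -1/4 0; 9 9/2 0; 0 0 1]

T1 = [-3 0 0; 0 -1 0; 0 0 1]
T2·T1 = [-3 0 0; 0 1 0; 0 0 1]
T3·…·T1 = [-3 -1/2 0; 0 1 0; 0 0 1]
T4·…·T1 = [-3 -1/2 0; 3/2 5/4 0; 0 0 1]
T5·…·T1 = [-3 -1/2 0; 3 3/2 0; 0 0 1]
T6·…·T1 = [-3/2 -1/4 0; 9 9/2 0; 0 0 1]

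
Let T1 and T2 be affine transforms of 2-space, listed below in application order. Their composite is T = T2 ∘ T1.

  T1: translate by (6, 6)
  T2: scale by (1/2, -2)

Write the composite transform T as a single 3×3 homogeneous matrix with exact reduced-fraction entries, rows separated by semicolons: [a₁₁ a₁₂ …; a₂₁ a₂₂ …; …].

T = [1/2 0 3; 0 -2 -12; 0 0 1]

T1 = [1 0 6; 0 1 6; 0 0 1]
T2·T1 = [1/2 0 3; 0 -2 -12; 0 0 1]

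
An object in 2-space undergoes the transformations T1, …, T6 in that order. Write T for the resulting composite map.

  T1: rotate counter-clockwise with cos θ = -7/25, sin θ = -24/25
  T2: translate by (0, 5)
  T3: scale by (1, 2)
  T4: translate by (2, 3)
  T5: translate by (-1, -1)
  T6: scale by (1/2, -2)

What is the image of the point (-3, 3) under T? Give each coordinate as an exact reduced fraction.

T(p) = (59/25, -804/25)

T1 rotate counter-clockwise with cos θ = -7/25, sin θ = -24/25: (-3, 3) → (93/25, 51/25)
T2 translate by (0, 5): (93/25, 51/25) → (93/25, 176/25)
T3 scale by (1, 2): (93/25, 176/25) → (93/25, 352/25)
T4 translate by (2, 3): (93/25, 352/25) → (143/25, 427/25)
T5 translate by (-1, -1): (143/25, 427/25) → (118/25, 402/25)
T6 scale by (1/2, -2): (118/25, 402/25) → (59/25, -804/25)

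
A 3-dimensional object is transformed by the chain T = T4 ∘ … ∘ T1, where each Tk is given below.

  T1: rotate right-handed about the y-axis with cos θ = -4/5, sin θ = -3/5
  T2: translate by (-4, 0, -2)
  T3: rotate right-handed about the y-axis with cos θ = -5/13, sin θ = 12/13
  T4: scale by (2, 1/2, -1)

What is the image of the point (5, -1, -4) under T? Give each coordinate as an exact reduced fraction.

T(p) = (784/65, -1/2, -231/65)

T1 rotate right-handed about the y-axis with cos θ = -4/5, sin θ = -3/5: (5, -1, -4) → (-8/5, -1, 31/5)
T2 translate by (-4, 0, -2): (-8/5, -1, 31/5) → (-28/5, -1, 21/5)
T3 rotate right-handed about the y-axis with cos θ = -5/13, sin θ = 12/13: (-28/5, -1, 21/5) → (392/65, -1, 231/65)
T4 scale by (2, 1/2, -1): (392/65, -1, 231/65) → (784/65, -1/2, -231/65)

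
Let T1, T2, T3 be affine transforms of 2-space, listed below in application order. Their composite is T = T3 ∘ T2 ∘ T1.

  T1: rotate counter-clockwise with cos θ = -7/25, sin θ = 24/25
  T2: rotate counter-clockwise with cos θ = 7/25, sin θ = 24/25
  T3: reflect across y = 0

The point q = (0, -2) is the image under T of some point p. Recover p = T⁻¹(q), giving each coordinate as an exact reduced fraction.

T1 = [-7/25 -24/25 0; 24/25 -7/25 0; 0 0 1]
T2·T1 = [-1 0 0; 0 -1 0; 0 0 1]
T3·…·T1 = [-1 0 0; 0 1 0; 0 0 1]
det M = -1; M⁻¹ = [-1 0 0; 0 1 0; 0 0 1]
M⁻¹ · (0, -2)ᵀ = (0, -2)ᵀ

p = (0, -2)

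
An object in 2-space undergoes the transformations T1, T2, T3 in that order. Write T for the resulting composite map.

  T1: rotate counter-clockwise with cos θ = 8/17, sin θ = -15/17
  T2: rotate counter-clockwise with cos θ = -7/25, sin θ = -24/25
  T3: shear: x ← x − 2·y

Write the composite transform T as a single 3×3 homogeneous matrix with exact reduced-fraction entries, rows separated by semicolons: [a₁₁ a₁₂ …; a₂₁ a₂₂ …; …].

T = [-242/425 919/425 0; -87/425 -416/425 0; 0 0 1]

T1 = [8/17 15/17 0; -15/17 8/17 0; 0 0 1]
T2·T1 = [-416/425 87/425 0; -87/425 -416/425 0; 0 0 1]
T3·…·T1 = [-242/425 919/425 0; -87/425 -416/425 0; 0 0 1]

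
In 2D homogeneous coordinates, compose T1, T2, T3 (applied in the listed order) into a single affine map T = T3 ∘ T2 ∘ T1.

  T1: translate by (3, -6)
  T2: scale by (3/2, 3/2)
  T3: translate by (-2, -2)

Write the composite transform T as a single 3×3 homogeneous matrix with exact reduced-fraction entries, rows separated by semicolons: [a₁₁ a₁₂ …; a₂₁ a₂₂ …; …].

T = [3/2 0 5/2; 0 3/2 -11; 0 0 1]

T1 = [1 0 3; 0 1 -6; 0 0 1]
T2·T1 = [3/2 0 9/2; 0 3/2 -9; 0 0 1]
T3·…·T1 = [3/2 0 5/2; 0 3/2 -11; 0 0 1]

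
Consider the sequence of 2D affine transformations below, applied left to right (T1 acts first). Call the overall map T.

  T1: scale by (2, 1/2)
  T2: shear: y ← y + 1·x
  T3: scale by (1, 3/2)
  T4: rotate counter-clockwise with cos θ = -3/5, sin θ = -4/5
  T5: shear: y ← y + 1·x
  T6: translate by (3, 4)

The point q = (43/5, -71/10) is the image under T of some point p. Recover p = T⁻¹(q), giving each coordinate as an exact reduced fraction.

p = (5, -2/3)

T1 = [2 0 0; 0 1/2 0; 0 0 1]
T2·T1 = [2 0 0; 2 1/2 0; 0 0 1]
T3·…·T1 = [2 0 0; 3 3/4 0; 0 0 1]
T4·…·T1 = [6/5 3/5 0; -17/5 -9/20 0; 0 0 1]
T5·…·T1 = [6/5 3/5 0; -11/5 3/20 0; 0 0 1]
T6·…·T1 = [6/5 3/5 3; -11/5 3/20 4; 0 0 1]
det M = 3/2; M⁻¹ = [1/10 -2/5 13/10; 22/15 4/5 -38/5; 0 0 1]
M⁻¹ · (43/5, -71/10)ᵀ = (5, -2/3)ᵀ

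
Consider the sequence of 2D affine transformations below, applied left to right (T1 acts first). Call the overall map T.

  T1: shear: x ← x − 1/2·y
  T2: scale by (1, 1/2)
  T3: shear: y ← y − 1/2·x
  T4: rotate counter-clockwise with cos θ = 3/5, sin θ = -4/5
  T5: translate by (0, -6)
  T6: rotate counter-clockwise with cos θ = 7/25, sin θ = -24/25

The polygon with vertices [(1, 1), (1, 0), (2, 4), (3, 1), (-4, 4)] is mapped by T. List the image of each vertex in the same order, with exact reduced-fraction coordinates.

T1 shear: x ← x − 1/2·y: (1, 1) → (1/2, 1); (1, 0) → (1, 0); (2, 4) → (0, 4); (3, 1) → (5/2, 1); (-4, 4) → (-6, 4)
T2 scale by (1, 1/2): (1/2, 1) → (1/2, 1/2); (1, 0) → (1, 0); (0, 4) → (0, 2); (5/2, 1) → (5/2, 1/2); (-6, 4) → (-6, 2)
T3 shear: y ← y − 1/2·x: (1/2, 1/2) → (1/2, 1/4); (1, 0) → (1, -1/2); (0, 2) → (0, 2); (5/2, 1/2) → (5/2, -3/4); (-6, 2) → (-6, 5)
T4 rotate counter-clockwise with cos θ = 3/5, sin θ = -4/5: (1/2, 1/4) → (1/2, -1/4); (1, -1/2) → (1/5, -11/10); (0, 2) → (8/5, 6/5); (5/2, -3/4) → (9/10, -49/20); (-6, 5) → (2/5, 39/5)
T5 translate by (0, -6): (1/2, -1/4) → (1/2, -25/4); (1/5, -11/10) → (1/5, -71/10); (8/5, 6/5) → (8/5, -24/5); (9/10, -49/20) → (9/10, -169/20); (2/5, 39/5) → (2/5, 9/5)
T6 rotate counter-clockwise with cos θ = 7/25, sin θ = -24/25: (1/2, -25/4) → (-293/50, -223/100); (1/5, -71/10) → (-169/25, -109/50); (8/5, -24/5) → (-104/25, -72/25); (9/10, -169/20) → (-393/50, -323/100); (2/5, 9/5) → (46/25, 3/25)

image vertices: (-293/50, -223/100), (-169/25, -109/50), (-104/25, -72/25), (-393/50, -323/100), (46/25, 3/25)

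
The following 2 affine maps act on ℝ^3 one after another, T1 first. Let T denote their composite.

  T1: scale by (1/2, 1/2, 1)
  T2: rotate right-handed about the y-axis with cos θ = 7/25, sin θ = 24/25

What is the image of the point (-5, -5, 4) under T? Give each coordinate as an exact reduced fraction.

T(p) = (157/50, -5/2, 88/25)

T1 scale by (1/2, 1/2, 1): (-5, -5, 4) → (-5/2, -5/2, 4)
T2 rotate right-handed about the y-axis with cos θ = 7/25, sin θ = 24/25: (-5/2, -5/2, 4) → (157/50, -5/2, 88/25)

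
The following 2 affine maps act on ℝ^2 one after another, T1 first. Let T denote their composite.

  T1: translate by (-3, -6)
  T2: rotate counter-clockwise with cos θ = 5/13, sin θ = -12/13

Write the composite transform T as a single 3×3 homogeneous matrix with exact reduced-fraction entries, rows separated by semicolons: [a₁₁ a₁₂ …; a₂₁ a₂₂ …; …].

T = [5/13 12/13 -87/13; -12/13 5/13 6/13; 0 0 1]

T1 = [1 0 -3; 0 1 -6; 0 0 1]
T2·T1 = [5/13 12/13 -87/13; -12/13 5/13 6/13; 0 0 1]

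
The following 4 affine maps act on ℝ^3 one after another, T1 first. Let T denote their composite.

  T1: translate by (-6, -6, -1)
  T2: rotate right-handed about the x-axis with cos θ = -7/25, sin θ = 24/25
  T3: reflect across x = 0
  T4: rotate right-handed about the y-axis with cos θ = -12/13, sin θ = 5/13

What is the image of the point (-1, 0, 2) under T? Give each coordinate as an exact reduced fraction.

T(p) = (-571/65, 18/25, 937/325)

T1 translate by (-6, -6, -1): (-1, 0, 2) → (-7, -6, 1)
T2 rotate right-handed about the x-axis with cos θ = -7/25, sin θ = 24/25: (-7, -6, 1) → (-7, 18/25, -151/25)
T3 reflect across x = 0: (-7, 18/25, -151/25) → (7, 18/25, -151/25)
T4 rotate right-handed about the y-axis with cos θ = -12/13, sin θ = 5/13: (7, 18/25, -151/25) → (-571/65, 18/25, 937/325)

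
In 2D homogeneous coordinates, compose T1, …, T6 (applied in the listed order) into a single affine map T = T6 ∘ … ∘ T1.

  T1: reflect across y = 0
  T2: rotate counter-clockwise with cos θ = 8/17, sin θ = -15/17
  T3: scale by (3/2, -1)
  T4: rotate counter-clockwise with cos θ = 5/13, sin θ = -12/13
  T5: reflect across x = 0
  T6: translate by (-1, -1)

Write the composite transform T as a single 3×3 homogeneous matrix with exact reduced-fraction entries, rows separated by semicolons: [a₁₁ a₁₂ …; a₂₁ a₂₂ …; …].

T1 = [1 0 0; 0 -1 0; 0 0 1]
T2·T1 = [8/17 -15/17 0; -15/17 -8/17 0; 0 0 1]
T3·…·T1 = [12/17 -45/34 0; 15/17 8/17 0; 0 0 1]
T4·…·T1 = [240/221 -33/442 0; -69/221 310/221 0; 0 0 1]
T5·…·T1 = [-240/221 33/442 0; -69/221 310/221 0; 0 0 1]
T6·…·T1 = [-240/221 33/442 -1; -69/221 310/221 -1; 0 0 1]

T = [-240/221 33/442 -1; -69/221 310/221 -1; 0 0 1]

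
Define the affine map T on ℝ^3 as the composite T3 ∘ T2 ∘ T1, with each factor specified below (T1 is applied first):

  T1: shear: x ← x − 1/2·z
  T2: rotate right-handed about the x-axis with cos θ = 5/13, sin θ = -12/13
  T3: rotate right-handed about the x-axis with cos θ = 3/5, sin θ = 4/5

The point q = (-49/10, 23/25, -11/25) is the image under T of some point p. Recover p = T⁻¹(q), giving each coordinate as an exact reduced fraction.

p = (-5, 1, -1/5)

T1 = [1 0 -1/2 0; 0 1 0 0; 0 0 1 0; 0 0 0 1]
T2·T1 = [1 0 -1/2 0; 0 5/13 12/13 0; 0 -12/13 5/13 0; 0 0 0 1]
T3·…·T1 = [1 0 -1/2 0; 0 63/65 16/65 0; 0 -16/65 63/65 0; 0 0 0 1]
det M = 1; M⁻¹ = [1 8/65 63/130 0; 0 63/65 -16/65 0; 0 16/65 63/65 0; 0 0 0 1]
M⁻¹ · (-49/10, 23/25, -11/25)ᵀ = (-5, 1, -1/5)ᵀ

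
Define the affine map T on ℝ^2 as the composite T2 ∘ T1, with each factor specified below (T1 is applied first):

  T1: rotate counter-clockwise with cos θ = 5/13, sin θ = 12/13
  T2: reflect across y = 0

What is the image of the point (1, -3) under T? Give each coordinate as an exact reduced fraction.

T(p) = (41/13, 3/13)

T1 rotate counter-clockwise with cos θ = 5/13, sin θ = 12/13: (1, -3) → (41/13, -3/13)
T2 reflect across y = 0: (41/13, -3/13) → (41/13, 3/13)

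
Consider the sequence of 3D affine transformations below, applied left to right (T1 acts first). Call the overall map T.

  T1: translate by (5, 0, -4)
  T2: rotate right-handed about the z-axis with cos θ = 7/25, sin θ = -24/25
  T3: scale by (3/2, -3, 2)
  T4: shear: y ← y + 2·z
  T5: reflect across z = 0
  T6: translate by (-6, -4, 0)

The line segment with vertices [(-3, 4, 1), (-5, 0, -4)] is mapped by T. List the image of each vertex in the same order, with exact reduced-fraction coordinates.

T1 translate by (5, 0, -4): (-3, 4, 1) → (2, 4, -3); (-5, 0, -4) → (0, 0, -8)
T2 rotate right-handed about the z-axis with cos θ = 7/25, sin θ = -24/25: (2, 4, -3) → (22/5, -4/5, -3); (0, 0, -8) → (0, 0, -8)
T3 scale by (3/2, -3, 2): (22/5, -4/5, -3) → (33/5, 12/5, -6); (0, 0, -8) → (0, 0, -16)
T4 shear: y ← y + 2·z: (33/5, 12/5, -6) → (33/5, -48/5, -6); (0, 0, -16) → (0, -32, -16)
T5 reflect across z = 0: (33/5, -48/5, -6) → (33/5, -48/5, 6); (0, -32, -16) → (0, -32, 16)
T6 translate by (-6, -4, 0): (33/5, -48/5, 6) → (3/5, -68/5, 6); (0, -32, 16) → (-6, -36, 16)

image vertices: (3/5, -68/5, 6), (-6, -36, 16)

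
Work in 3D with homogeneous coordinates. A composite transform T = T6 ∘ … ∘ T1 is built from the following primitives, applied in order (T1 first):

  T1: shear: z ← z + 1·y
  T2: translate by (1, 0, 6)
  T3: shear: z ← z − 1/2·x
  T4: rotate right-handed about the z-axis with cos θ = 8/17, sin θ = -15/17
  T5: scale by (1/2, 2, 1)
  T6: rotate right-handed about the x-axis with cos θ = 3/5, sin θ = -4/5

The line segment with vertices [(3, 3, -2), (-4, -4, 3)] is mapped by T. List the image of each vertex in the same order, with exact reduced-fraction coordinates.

T1 shear: z ← z + 1·y: (3, 3, -2) → (3, 3, 1); (-4, -4, 3) → (-4, -4, -1)
T2 translate by (1, 0, 6): (3, 3, 1) → (4, 3, 7); (-4, -4, -1) → (-3, -4, 5)
T3 shear: z ← z − 1/2·x: (4, 3, 7) → (4, 3, 5); (-3, -4, 5) → (-3, -4, 13/2)
T4 rotate right-handed about the z-axis with cos θ = 8/17, sin θ = -15/17: (4, 3, 5) → (77/17, -36/17, 5); (-3, -4, 13/2) → (-84/17, 13/17, 13/2)
T5 scale by (1/2, 2, 1): (77/17, -36/17, 5) → (77/34, -72/17, 5); (-84/17, 13/17, 13/2) → (-42/17, 26/17, 13/2)
T6 rotate right-handed about the x-axis with cos θ = 3/5, sin θ = -4/5: (77/34, -72/17, 5) → (77/34, 124/85, 543/85); (-42/17, 26/17, 13/2) → (-42/17, 104/17, 91/34)

image vertices: (77/34, 124/85, 543/85), (-42/17, 104/17, 91/34)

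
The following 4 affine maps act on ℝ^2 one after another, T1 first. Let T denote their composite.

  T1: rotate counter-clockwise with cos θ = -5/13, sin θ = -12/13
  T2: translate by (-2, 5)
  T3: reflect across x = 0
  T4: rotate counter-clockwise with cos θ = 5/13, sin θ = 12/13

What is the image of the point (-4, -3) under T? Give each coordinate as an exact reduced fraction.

T(p) = (-102/13, 88/13)

T1 rotate counter-clockwise with cos θ = -5/13, sin θ = -12/13: (-4, -3) → (-16/13, 63/13)
T2 translate by (-2, 5): (-16/13, 63/13) → (-42/13, 128/13)
T3 reflect across x = 0: (-42/13, 128/13) → (42/13, 128/13)
T4 rotate counter-clockwise with cos θ = 5/13, sin θ = 12/13: (42/13, 128/13) → (-102/13, 88/13)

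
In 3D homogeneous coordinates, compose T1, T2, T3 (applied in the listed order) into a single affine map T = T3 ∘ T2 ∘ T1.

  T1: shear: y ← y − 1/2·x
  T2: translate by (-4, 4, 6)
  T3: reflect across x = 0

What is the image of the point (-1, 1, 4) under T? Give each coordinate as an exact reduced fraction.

T1 shear: y ← y − 1/2·x: (-1, 1, 4) → (-1, 3/2, 4)
T2 translate by (-4, 4, 6): (-1, 3/2, 4) → (-5, 11/2, 10)
T3 reflect across x = 0: (-5, 11/2, 10) → (5, 11/2, 10)

T(p) = (5, 11/2, 10)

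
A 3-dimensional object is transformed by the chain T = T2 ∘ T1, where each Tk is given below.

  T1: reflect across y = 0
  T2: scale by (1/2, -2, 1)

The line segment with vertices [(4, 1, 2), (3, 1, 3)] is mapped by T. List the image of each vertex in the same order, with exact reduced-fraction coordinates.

T1 reflect across y = 0: (4, 1, 2) → (4, -1, 2); (3, 1, 3) → (3, -1, 3)
T2 scale by (1/2, -2, 1): (4, -1, 2) → (2, 2, 2); (3, -1, 3) → (3/2, 2, 3)

image vertices: (2, 2, 2), (3/2, 2, 3)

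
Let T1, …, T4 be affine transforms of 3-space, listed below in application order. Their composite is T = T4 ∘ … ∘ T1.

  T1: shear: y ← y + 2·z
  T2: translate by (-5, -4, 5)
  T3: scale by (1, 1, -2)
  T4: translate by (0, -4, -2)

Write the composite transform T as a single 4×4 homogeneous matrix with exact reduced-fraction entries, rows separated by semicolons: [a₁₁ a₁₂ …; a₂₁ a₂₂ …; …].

T = [1 0 0 -5; 0 1 2 -8; 0 0 -2 -12; 0 0 0 1]

T1 = [1 0 0 0; 0 1 2 0; 0 0 1 0; 0 0 0 1]
T2·T1 = [1 0 0 -5; 0 1 2 -4; 0 0 1 5; 0 0 0 1]
T3·…·T1 = [1 0 0 -5; 0 1 2 -4; 0 0 -2 -10; 0 0 0 1]
T4·…·T1 = [1 0 0 -5; 0 1 2 -8; 0 0 -2 -12; 0 0 0 1]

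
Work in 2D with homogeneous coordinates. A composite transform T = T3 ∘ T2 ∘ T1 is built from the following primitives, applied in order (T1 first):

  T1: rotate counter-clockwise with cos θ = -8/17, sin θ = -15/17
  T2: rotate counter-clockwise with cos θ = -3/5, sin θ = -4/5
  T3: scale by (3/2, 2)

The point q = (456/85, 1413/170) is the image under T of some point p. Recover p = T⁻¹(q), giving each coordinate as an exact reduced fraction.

p = (9/4, -5)

T1 = [-8/17 15/17 0; -15/17 -8/17 0; 0 0 1]
T2·T1 = [-36/85 -77/85 0; 77/85 -36/85 0; 0 0 1]
T3·…·T1 = [-54/85 -231/170 0; 154/85 -72/85 0; 0 0 1]
det M = 3; M⁻¹ = [-24/85 77/170 0; -154/255 -18/85 0; 0 0 1]
M⁻¹ · (456/85, 1413/170)ᵀ = (9/4, -5)ᵀ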